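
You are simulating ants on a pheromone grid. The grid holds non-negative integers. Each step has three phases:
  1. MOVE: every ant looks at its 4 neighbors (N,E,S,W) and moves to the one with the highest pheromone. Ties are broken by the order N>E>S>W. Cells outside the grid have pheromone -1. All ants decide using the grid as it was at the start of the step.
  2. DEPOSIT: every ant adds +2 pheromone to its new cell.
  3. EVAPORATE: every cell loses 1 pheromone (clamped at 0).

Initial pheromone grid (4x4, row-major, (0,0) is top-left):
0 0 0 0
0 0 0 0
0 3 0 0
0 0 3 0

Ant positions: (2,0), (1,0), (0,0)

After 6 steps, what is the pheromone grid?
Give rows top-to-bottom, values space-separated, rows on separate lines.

After step 1: ants at (2,1),(0,0),(0,1)
  1 1 0 0
  0 0 0 0
  0 4 0 0
  0 0 2 0
After step 2: ants at (1,1),(0,1),(0,0)
  2 2 0 0
  0 1 0 0
  0 3 0 0
  0 0 1 0
After step 3: ants at (2,1),(0,0),(0,1)
  3 3 0 0
  0 0 0 0
  0 4 0 0
  0 0 0 0
After step 4: ants at (1,1),(0,1),(0,0)
  4 4 0 0
  0 1 0 0
  0 3 0 0
  0 0 0 0
After step 5: ants at (0,1),(0,0),(0,1)
  5 7 0 0
  0 0 0 0
  0 2 0 0
  0 0 0 0
After step 6: ants at (0,0),(0,1),(0,0)
  8 8 0 0
  0 0 0 0
  0 1 0 0
  0 0 0 0

8 8 0 0
0 0 0 0
0 1 0 0
0 0 0 0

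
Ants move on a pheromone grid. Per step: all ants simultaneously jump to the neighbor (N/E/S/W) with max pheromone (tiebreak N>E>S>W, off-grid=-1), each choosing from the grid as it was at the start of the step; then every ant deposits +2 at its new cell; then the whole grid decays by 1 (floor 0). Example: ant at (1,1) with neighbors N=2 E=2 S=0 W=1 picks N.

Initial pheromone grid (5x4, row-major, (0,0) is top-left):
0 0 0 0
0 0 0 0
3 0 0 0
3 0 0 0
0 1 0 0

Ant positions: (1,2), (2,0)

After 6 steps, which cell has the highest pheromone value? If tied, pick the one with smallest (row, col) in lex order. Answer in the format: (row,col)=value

Answer: (2,0)=3

Derivation:
Step 1: ant0:(1,2)->N->(0,2) | ant1:(2,0)->S->(3,0)
  grid max=4 at (3,0)
Step 2: ant0:(0,2)->E->(0,3) | ant1:(3,0)->N->(2,0)
  grid max=3 at (2,0)
Step 3: ant0:(0,3)->S->(1,3) | ant1:(2,0)->S->(3,0)
  grid max=4 at (3,0)
Step 4: ant0:(1,3)->N->(0,3) | ant1:(3,0)->N->(2,0)
  grid max=3 at (2,0)
Step 5: ant0:(0,3)->S->(1,3) | ant1:(2,0)->S->(3,0)
  grid max=4 at (3,0)
Step 6: ant0:(1,3)->N->(0,3) | ant1:(3,0)->N->(2,0)
  grid max=3 at (2,0)
Final grid:
  0 0 0 1
  0 0 0 0
  3 0 0 0
  3 0 0 0
  0 0 0 0
Max pheromone 3 at (2,0)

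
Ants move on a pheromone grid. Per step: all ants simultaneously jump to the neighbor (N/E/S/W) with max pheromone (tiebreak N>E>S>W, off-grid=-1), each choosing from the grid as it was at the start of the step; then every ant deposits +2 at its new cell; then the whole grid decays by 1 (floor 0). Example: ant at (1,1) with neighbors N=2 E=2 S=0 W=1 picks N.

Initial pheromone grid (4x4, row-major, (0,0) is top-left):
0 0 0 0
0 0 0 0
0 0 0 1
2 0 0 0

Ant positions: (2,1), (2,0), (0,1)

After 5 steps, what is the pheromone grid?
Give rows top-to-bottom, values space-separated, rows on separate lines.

After step 1: ants at (1,1),(3,0),(0,2)
  0 0 1 0
  0 1 0 0
  0 0 0 0
  3 0 0 0
After step 2: ants at (0,1),(2,0),(0,3)
  0 1 0 1
  0 0 0 0
  1 0 0 0
  2 0 0 0
After step 3: ants at (0,2),(3,0),(1,3)
  0 0 1 0
  0 0 0 1
  0 0 0 0
  3 0 0 0
After step 4: ants at (0,3),(2,0),(0,3)
  0 0 0 3
  0 0 0 0
  1 0 0 0
  2 0 0 0
After step 5: ants at (1,3),(3,0),(1,3)
  0 0 0 2
  0 0 0 3
  0 0 0 0
  3 0 0 0

0 0 0 2
0 0 0 3
0 0 0 0
3 0 0 0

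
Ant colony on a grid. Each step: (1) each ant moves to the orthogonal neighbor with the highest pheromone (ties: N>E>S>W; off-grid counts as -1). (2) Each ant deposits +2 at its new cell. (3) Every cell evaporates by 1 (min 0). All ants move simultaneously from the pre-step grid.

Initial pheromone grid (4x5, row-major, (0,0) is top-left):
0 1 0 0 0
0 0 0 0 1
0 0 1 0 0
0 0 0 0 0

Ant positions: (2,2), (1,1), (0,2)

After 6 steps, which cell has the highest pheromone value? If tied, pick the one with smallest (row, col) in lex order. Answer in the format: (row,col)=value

Answer: (0,2)=13

Derivation:
Step 1: ant0:(2,2)->N->(1,2) | ant1:(1,1)->N->(0,1) | ant2:(0,2)->W->(0,1)
  grid max=4 at (0,1)
Step 2: ant0:(1,2)->N->(0,2) | ant1:(0,1)->E->(0,2) | ant2:(0,1)->E->(0,2)
  grid max=5 at (0,2)
Step 3: ant0:(0,2)->W->(0,1) | ant1:(0,2)->W->(0,1) | ant2:(0,2)->W->(0,1)
  grid max=8 at (0,1)
Step 4: ant0:(0,1)->E->(0,2) | ant1:(0,1)->E->(0,2) | ant2:(0,1)->E->(0,2)
  grid max=9 at (0,2)
Step 5: ant0:(0,2)->W->(0,1) | ant1:(0,2)->W->(0,1) | ant2:(0,2)->W->(0,1)
  grid max=12 at (0,1)
Step 6: ant0:(0,1)->E->(0,2) | ant1:(0,1)->E->(0,2) | ant2:(0,1)->E->(0,2)
  grid max=13 at (0,2)
Final grid:
  0 11 13 0 0
  0 0 0 0 0
  0 0 0 0 0
  0 0 0 0 0
Max pheromone 13 at (0,2)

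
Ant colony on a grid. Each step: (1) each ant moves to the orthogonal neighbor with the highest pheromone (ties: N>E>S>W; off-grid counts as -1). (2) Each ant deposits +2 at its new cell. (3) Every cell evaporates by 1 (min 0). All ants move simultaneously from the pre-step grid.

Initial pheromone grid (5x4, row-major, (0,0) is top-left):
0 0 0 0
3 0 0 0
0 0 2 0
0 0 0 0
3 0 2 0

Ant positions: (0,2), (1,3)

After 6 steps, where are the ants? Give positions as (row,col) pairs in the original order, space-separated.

Step 1: ant0:(0,2)->E->(0,3) | ant1:(1,3)->N->(0,3)
  grid max=3 at (0,3)
Step 2: ant0:(0,3)->S->(1,3) | ant1:(0,3)->S->(1,3)
  grid max=3 at (1,3)
Step 3: ant0:(1,3)->N->(0,3) | ant1:(1,3)->N->(0,3)
  grid max=5 at (0,3)
Step 4: ant0:(0,3)->S->(1,3) | ant1:(0,3)->S->(1,3)
  grid max=5 at (1,3)
Step 5: ant0:(1,3)->N->(0,3) | ant1:(1,3)->N->(0,3)
  grid max=7 at (0,3)
Step 6: ant0:(0,3)->S->(1,3) | ant1:(0,3)->S->(1,3)
  grid max=7 at (1,3)

(1,3) (1,3)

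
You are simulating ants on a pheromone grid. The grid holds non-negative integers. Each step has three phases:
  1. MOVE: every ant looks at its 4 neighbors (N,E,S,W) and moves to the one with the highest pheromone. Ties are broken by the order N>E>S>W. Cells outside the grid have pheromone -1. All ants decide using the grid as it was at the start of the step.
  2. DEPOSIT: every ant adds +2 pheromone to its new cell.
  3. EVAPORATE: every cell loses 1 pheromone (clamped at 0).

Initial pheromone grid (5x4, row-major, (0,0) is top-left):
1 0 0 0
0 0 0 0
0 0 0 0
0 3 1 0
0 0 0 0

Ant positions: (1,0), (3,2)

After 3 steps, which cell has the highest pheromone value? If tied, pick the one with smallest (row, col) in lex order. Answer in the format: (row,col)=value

Step 1: ant0:(1,0)->N->(0,0) | ant1:(3,2)->W->(3,1)
  grid max=4 at (3,1)
Step 2: ant0:(0,0)->E->(0,1) | ant1:(3,1)->N->(2,1)
  grid max=3 at (3,1)
Step 3: ant0:(0,1)->W->(0,0) | ant1:(2,1)->S->(3,1)
  grid max=4 at (3,1)
Final grid:
  2 0 0 0
  0 0 0 0
  0 0 0 0
  0 4 0 0
  0 0 0 0
Max pheromone 4 at (3,1)

Answer: (3,1)=4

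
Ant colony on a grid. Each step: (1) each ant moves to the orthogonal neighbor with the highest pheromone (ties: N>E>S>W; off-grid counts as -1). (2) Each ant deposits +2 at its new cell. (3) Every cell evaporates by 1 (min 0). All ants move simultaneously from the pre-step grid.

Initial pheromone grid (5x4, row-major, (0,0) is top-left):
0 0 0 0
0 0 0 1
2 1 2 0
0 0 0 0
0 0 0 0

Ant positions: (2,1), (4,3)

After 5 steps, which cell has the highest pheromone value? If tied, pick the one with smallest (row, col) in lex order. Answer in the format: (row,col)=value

Step 1: ant0:(2,1)->E->(2,2) | ant1:(4,3)->N->(3,3)
  grid max=3 at (2,2)
Step 2: ant0:(2,2)->N->(1,2) | ant1:(3,3)->N->(2,3)
  grid max=2 at (2,2)
Step 3: ant0:(1,2)->S->(2,2) | ant1:(2,3)->W->(2,2)
  grid max=5 at (2,2)
Step 4: ant0:(2,2)->N->(1,2) | ant1:(2,2)->N->(1,2)
  grid max=4 at (2,2)
Step 5: ant0:(1,2)->S->(2,2) | ant1:(1,2)->S->(2,2)
  grid max=7 at (2,2)
Final grid:
  0 0 0 0
  0 0 2 0
  0 0 7 0
  0 0 0 0
  0 0 0 0
Max pheromone 7 at (2,2)

Answer: (2,2)=7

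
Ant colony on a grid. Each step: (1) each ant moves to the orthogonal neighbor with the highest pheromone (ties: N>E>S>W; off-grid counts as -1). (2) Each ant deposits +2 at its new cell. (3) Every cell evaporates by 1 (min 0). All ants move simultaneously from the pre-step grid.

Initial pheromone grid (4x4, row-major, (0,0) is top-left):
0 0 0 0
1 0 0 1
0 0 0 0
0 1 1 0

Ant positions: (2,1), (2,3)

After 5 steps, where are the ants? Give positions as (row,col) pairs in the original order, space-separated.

Step 1: ant0:(2,1)->S->(3,1) | ant1:(2,3)->N->(1,3)
  grid max=2 at (1,3)
Step 2: ant0:(3,1)->N->(2,1) | ant1:(1,3)->N->(0,3)
  grid max=1 at (0,3)
Step 3: ant0:(2,1)->S->(3,1) | ant1:(0,3)->S->(1,3)
  grid max=2 at (1,3)
Step 4: ant0:(3,1)->N->(2,1) | ant1:(1,3)->N->(0,3)
  grid max=1 at (0,3)
Step 5: ant0:(2,1)->S->(3,1) | ant1:(0,3)->S->(1,3)
  grid max=2 at (1,3)

(3,1) (1,3)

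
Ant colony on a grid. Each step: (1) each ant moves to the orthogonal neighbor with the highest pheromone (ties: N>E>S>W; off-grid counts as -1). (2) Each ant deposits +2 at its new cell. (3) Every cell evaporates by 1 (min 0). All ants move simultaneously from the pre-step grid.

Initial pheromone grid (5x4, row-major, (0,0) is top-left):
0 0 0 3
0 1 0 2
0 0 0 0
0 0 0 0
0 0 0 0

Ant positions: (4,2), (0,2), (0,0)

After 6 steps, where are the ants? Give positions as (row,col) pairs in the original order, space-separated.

Step 1: ant0:(4,2)->N->(3,2) | ant1:(0,2)->E->(0,3) | ant2:(0,0)->E->(0,1)
  grid max=4 at (0,3)
Step 2: ant0:(3,2)->N->(2,2) | ant1:(0,3)->S->(1,3) | ant2:(0,1)->E->(0,2)
  grid max=3 at (0,3)
Step 3: ant0:(2,2)->N->(1,2) | ant1:(1,3)->N->(0,3) | ant2:(0,2)->E->(0,3)
  grid max=6 at (0,3)
Step 4: ant0:(1,2)->E->(1,3) | ant1:(0,3)->S->(1,3) | ant2:(0,3)->S->(1,3)
  grid max=6 at (1,3)
Step 5: ant0:(1,3)->N->(0,3) | ant1:(1,3)->N->(0,3) | ant2:(1,3)->N->(0,3)
  grid max=10 at (0,3)
Step 6: ant0:(0,3)->S->(1,3) | ant1:(0,3)->S->(1,3) | ant2:(0,3)->S->(1,3)
  grid max=10 at (1,3)

(1,3) (1,3) (1,3)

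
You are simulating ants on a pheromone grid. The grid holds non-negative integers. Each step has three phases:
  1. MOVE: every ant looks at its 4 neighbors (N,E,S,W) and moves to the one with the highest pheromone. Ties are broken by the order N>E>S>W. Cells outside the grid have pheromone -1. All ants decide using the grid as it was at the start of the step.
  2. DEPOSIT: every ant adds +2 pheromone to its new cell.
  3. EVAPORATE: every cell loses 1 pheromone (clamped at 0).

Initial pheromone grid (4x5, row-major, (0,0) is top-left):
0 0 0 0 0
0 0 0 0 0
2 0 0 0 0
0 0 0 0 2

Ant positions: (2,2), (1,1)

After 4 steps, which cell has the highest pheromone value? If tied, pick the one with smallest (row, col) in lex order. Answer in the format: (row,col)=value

Step 1: ant0:(2,2)->N->(1,2) | ant1:(1,1)->N->(0,1)
  grid max=1 at (0,1)
Step 2: ant0:(1,2)->N->(0,2) | ant1:(0,1)->E->(0,2)
  grid max=3 at (0,2)
Step 3: ant0:(0,2)->E->(0,3) | ant1:(0,2)->E->(0,3)
  grid max=3 at (0,3)
Step 4: ant0:(0,3)->W->(0,2) | ant1:(0,3)->W->(0,2)
  grid max=5 at (0,2)
Final grid:
  0 0 5 2 0
  0 0 0 0 0
  0 0 0 0 0
  0 0 0 0 0
Max pheromone 5 at (0,2)

Answer: (0,2)=5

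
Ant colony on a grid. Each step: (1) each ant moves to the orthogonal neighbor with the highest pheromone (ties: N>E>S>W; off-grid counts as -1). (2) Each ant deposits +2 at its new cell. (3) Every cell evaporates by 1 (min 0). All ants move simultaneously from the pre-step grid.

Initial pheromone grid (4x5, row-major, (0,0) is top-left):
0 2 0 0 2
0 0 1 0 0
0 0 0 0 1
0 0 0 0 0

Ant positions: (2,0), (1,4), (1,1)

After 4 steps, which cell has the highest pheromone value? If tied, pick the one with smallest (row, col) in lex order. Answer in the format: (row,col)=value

Step 1: ant0:(2,0)->N->(1,0) | ant1:(1,4)->N->(0,4) | ant2:(1,1)->N->(0,1)
  grid max=3 at (0,1)
Step 2: ant0:(1,0)->N->(0,0) | ant1:(0,4)->S->(1,4) | ant2:(0,1)->E->(0,2)
  grid max=2 at (0,1)
Step 3: ant0:(0,0)->E->(0,1) | ant1:(1,4)->N->(0,4) | ant2:(0,2)->W->(0,1)
  grid max=5 at (0,1)
Step 4: ant0:(0,1)->E->(0,2) | ant1:(0,4)->S->(1,4) | ant2:(0,1)->E->(0,2)
  grid max=4 at (0,1)
Final grid:
  0 4 3 0 2
  0 0 0 0 1
  0 0 0 0 0
  0 0 0 0 0
Max pheromone 4 at (0,1)

Answer: (0,1)=4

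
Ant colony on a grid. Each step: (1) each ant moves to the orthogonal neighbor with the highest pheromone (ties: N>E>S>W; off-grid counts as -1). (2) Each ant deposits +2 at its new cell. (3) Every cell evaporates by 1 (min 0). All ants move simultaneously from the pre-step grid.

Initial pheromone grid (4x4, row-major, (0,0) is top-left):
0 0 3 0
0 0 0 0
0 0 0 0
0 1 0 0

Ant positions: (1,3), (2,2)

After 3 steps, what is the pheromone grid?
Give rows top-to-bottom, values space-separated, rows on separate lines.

After step 1: ants at (0,3),(1,2)
  0 0 2 1
  0 0 1 0
  0 0 0 0
  0 0 0 0
After step 2: ants at (0,2),(0,2)
  0 0 5 0
  0 0 0 0
  0 0 0 0
  0 0 0 0
After step 3: ants at (0,3),(0,3)
  0 0 4 3
  0 0 0 0
  0 0 0 0
  0 0 0 0

0 0 4 3
0 0 0 0
0 0 0 0
0 0 0 0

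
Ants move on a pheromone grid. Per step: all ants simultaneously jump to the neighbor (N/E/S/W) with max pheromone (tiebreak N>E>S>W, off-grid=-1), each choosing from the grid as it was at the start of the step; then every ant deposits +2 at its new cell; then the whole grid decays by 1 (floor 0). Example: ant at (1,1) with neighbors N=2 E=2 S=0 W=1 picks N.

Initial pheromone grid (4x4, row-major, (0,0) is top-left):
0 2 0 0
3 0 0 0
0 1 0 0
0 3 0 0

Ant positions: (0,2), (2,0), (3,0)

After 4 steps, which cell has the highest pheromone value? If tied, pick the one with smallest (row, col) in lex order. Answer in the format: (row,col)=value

Answer: (1,0)=3

Derivation:
Step 1: ant0:(0,2)->W->(0,1) | ant1:(2,0)->N->(1,0) | ant2:(3,0)->E->(3,1)
  grid max=4 at (1,0)
Step 2: ant0:(0,1)->E->(0,2) | ant1:(1,0)->N->(0,0) | ant2:(3,1)->N->(2,1)
  grid max=3 at (1,0)
Step 3: ant0:(0,2)->W->(0,1) | ant1:(0,0)->S->(1,0) | ant2:(2,1)->S->(3,1)
  grid max=4 at (1,0)
Step 4: ant0:(0,1)->E->(0,2) | ant1:(1,0)->N->(0,0) | ant2:(3,1)->N->(2,1)
  grid max=3 at (1,0)
Final grid:
  1 2 1 0
  3 0 0 0
  0 1 0 0
  0 3 0 0
Max pheromone 3 at (1,0)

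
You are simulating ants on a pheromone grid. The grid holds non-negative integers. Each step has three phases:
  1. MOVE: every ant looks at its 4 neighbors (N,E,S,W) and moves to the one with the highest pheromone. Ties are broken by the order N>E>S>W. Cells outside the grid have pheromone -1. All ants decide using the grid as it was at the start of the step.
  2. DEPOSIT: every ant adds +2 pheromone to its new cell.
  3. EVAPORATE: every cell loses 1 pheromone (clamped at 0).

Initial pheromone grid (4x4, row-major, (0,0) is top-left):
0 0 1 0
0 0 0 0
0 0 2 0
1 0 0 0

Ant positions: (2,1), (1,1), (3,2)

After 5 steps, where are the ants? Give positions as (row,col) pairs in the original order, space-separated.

Step 1: ant0:(2,1)->E->(2,2) | ant1:(1,1)->N->(0,1) | ant2:(3,2)->N->(2,2)
  grid max=5 at (2,2)
Step 2: ant0:(2,2)->N->(1,2) | ant1:(0,1)->E->(0,2) | ant2:(2,2)->N->(1,2)
  grid max=4 at (2,2)
Step 3: ant0:(1,2)->S->(2,2) | ant1:(0,2)->S->(1,2) | ant2:(1,2)->S->(2,2)
  grid max=7 at (2,2)
Step 4: ant0:(2,2)->N->(1,2) | ant1:(1,2)->S->(2,2) | ant2:(2,2)->N->(1,2)
  grid max=8 at (2,2)
Step 5: ant0:(1,2)->S->(2,2) | ant1:(2,2)->N->(1,2) | ant2:(1,2)->S->(2,2)
  grid max=11 at (2,2)

(2,2) (1,2) (2,2)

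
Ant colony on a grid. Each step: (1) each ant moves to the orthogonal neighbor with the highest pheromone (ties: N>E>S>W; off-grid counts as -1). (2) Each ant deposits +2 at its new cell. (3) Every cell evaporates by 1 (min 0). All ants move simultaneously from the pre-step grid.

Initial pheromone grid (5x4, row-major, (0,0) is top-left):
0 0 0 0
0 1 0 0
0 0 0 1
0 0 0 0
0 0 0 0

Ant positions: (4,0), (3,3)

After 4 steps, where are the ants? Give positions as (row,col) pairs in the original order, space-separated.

Step 1: ant0:(4,0)->N->(3,0) | ant1:(3,3)->N->(2,3)
  grid max=2 at (2,3)
Step 2: ant0:(3,0)->N->(2,0) | ant1:(2,3)->N->(1,3)
  grid max=1 at (1,3)
Step 3: ant0:(2,0)->N->(1,0) | ant1:(1,3)->S->(2,3)
  grid max=2 at (2,3)
Step 4: ant0:(1,0)->N->(0,0) | ant1:(2,3)->N->(1,3)
  grid max=1 at (0,0)

(0,0) (1,3)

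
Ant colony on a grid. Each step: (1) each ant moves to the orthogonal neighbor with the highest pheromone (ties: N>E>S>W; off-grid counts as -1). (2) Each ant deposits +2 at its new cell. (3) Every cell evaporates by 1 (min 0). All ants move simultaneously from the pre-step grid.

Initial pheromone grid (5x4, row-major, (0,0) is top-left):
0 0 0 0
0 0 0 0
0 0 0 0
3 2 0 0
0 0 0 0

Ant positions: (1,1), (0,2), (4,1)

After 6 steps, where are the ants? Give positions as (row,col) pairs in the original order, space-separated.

Step 1: ant0:(1,1)->N->(0,1) | ant1:(0,2)->E->(0,3) | ant2:(4,1)->N->(3,1)
  grid max=3 at (3,1)
Step 2: ant0:(0,1)->E->(0,2) | ant1:(0,3)->S->(1,3) | ant2:(3,1)->W->(3,0)
  grid max=3 at (3,0)
Step 3: ant0:(0,2)->E->(0,3) | ant1:(1,3)->N->(0,3) | ant2:(3,0)->E->(3,1)
  grid max=3 at (0,3)
Step 4: ant0:(0,3)->S->(1,3) | ant1:(0,3)->S->(1,3) | ant2:(3,1)->W->(3,0)
  grid max=3 at (1,3)
Step 5: ant0:(1,3)->N->(0,3) | ant1:(1,3)->N->(0,3) | ant2:(3,0)->E->(3,1)
  grid max=5 at (0,3)
Step 6: ant0:(0,3)->S->(1,3) | ant1:(0,3)->S->(1,3) | ant2:(3,1)->W->(3,0)
  grid max=5 at (1,3)

(1,3) (1,3) (3,0)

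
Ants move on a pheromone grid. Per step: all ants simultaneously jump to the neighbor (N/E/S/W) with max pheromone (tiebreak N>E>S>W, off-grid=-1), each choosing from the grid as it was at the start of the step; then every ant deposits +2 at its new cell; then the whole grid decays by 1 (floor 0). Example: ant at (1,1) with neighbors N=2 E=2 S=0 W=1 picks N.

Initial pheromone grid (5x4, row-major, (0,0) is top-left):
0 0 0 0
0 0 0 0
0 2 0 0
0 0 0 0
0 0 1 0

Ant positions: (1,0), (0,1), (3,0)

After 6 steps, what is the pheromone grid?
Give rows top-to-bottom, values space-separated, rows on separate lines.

After step 1: ants at (0,0),(0,2),(2,0)
  1 0 1 0
  0 0 0 0
  1 1 0 0
  0 0 0 0
  0 0 0 0
After step 2: ants at (0,1),(0,3),(2,1)
  0 1 0 1
  0 0 0 0
  0 2 0 0
  0 0 0 0
  0 0 0 0
After step 3: ants at (0,2),(1,3),(1,1)
  0 0 1 0
  0 1 0 1
  0 1 0 0
  0 0 0 0
  0 0 0 0
After step 4: ants at (0,3),(0,3),(2,1)
  0 0 0 3
  0 0 0 0
  0 2 0 0
  0 0 0 0
  0 0 0 0
After step 5: ants at (1,3),(1,3),(1,1)
  0 0 0 2
  0 1 0 3
  0 1 0 0
  0 0 0 0
  0 0 0 0
After step 6: ants at (0,3),(0,3),(2,1)
  0 0 0 5
  0 0 0 2
  0 2 0 0
  0 0 0 0
  0 0 0 0

0 0 0 5
0 0 0 2
0 2 0 0
0 0 0 0
0 0 0 0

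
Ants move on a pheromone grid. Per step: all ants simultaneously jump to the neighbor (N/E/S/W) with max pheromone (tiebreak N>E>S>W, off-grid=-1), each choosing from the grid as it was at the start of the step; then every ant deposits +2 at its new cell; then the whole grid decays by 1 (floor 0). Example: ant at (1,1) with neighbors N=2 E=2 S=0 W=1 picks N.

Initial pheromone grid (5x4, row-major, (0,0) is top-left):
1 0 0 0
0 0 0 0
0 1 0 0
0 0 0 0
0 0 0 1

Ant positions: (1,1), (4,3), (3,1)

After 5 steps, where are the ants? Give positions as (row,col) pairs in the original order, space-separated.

Step 1: ant0:(1,1)->S->(2,1) | ant1:(4,3)->N->(3,3) | ant2:(3,1)->N->(2,1)
  grid max=4 at (2,1)
Step 2: ant0:(2,1)->N->(1,1) | ant1:(3,3)->N->(2,3) | ant2:(2,1)->N->(1,1)
  grid max=3 at (1,1)
Step 3: ant0:(1,1)->S->(2,1) | ant1:(2,3)->N->(1,3) | ant2:(1,1)->S->(2,1)
  grid max=6 at (2,1)
Step 4: ant0:(2,1)->N->(1,1) | ant1:(1,3)->N->(0,3) | ant2:(2,1)->N->(1,1)
  grid max=5 at (1,1)
Step 5: ant0:(1,1)->S->(2,1) | ant1:(0,3)->S->(1,3) | ant2:(1,1)->S->(2,1)
  grid max=8 at (2,1)

(2,1) (1,3) (2,1)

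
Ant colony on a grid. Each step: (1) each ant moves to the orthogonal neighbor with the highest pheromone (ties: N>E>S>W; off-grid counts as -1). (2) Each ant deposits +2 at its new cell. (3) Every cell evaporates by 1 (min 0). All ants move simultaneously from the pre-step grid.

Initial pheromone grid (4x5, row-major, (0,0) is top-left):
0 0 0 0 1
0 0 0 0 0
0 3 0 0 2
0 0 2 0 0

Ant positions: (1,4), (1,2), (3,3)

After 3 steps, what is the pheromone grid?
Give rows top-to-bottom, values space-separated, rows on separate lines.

After step 1: ants at (2,4),(0,2),(3,2)
  0 0 1 0 0
  0 0 0 0 0
  0 2 0 0 3
  0 0 3 0 0
After step 2: ants at (1,4),(0,3),(2,2)
  0 0 0 1 0
  0 0 0 0 1
  0 1 1 0 2
  0 0 2 0 0
After step 3: ants at (2,4),(0,4),(3,2)
  0 0 0 0 1
  0 0 0 0 0
  0 0 0 0 3
  0 0 3 0 0

0 0 0 0 1
0 0 0 0 0
0 0 0 0 3
0 0 3 0 0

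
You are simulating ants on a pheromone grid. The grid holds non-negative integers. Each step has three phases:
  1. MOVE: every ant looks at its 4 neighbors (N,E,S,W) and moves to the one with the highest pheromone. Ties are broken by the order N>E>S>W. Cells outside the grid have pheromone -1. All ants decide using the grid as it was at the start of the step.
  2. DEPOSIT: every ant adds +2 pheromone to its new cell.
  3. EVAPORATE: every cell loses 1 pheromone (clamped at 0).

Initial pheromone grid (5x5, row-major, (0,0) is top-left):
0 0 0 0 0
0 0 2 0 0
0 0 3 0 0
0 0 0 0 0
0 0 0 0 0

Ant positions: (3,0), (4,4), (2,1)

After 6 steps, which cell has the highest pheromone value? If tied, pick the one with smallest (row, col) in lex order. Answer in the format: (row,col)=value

Answer: (1,2)=4

Derivation:
Step 1: ant0:(3,0)->N->(2,0) | ant1:(4,4)->N->(3,4) | ant2:(2,1)->E->(2,2)
  grid max=4 at (2,2)
Step 2: ant0:(2,0)->N->(1,0) | ant1:(3,4)->N->(2,4) | ant2:(2,2)->N->(1,2)
  grid max=3 at (2,2)
Step 3: ant0:(1,0)->N->(0,0) | ant1:(2,4)->N->(1,4) | ant2:(1,2)->S->(2,2)
  grid max=4 at (2,2)
Step 4: ant0:(0,0)->E->(0,1) | ant1:(1,4)->N->(0,4) | ant2:(2,2)->N->(1,2)
  grid max=3 at (2,2)
Step 5: ant0:(0,1)->E->(0,2) | ant1:(0,4)->S->(1,4) | ant2:(1,2)->S->(2,2)
  grid max=4 at (2,2)
Step 6: ant0:(0,2)->S->(1,2) | ant1:(1,4)->N->(0,4) | ant2:(2,2)->N->(1,2)
  grid max=4 at (1,2)
Final grid:
  0 0 0 0 1
  0 0 4 0 0
  0 0 3 0 0
  0 0 0 0 0
  0 0 0 0 0
Max pheromone 4 at (1,2)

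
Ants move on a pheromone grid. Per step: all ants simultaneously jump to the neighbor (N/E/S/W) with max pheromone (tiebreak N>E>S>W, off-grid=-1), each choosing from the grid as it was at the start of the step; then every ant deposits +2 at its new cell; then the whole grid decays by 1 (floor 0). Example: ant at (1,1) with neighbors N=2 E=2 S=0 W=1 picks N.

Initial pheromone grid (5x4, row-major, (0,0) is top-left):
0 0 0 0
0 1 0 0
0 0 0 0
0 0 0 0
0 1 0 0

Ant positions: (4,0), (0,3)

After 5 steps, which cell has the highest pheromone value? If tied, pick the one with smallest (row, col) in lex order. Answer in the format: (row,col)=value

Answer: (4,1)=2

Derivation:
Step 1: ant0:(4,0)->E->(4,1) | ant1:(0,3)->S->(1,3)
  grid max=2 at (4,1)
Step 2: ant0:(4,1)->N->(3,1) | ant1:(1,3)->N->(0,3)
  grid max=1 at (0,3)
Step 3: ant0:(3,1)->S->(4,1) | ant1:(0,3)->S->(1,3)
  grid max=2 at (4,1)
Step 4: ant0:(4,1)->N->(3,1) | ant1:(1,3)->N->(0,3)
  grid max=1 at (0,3)
Step 5: ant0:(3,1)->S->(4,1) | ant1:(0,3)->S->(1,3)
  grid max=2 at (4,1)
Final grid:
  0 0 0 0
  0 0 0 1
  0 0 0 0
  0 0 0 0
  0 2 0 0
Max pheromone 2 at (4,1)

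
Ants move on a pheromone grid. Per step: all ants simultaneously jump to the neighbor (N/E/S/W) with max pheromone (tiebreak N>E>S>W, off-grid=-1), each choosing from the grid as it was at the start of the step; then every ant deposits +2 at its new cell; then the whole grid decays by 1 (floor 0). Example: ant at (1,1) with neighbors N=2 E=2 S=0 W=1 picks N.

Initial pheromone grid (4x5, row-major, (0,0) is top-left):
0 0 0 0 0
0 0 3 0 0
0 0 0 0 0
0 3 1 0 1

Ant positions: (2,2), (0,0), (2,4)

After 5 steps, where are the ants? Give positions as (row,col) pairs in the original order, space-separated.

Step 1: ant0:(2,2)->N->(1,2) | ant1:(0,0)->E->(0,1) | ant2:(2,4)->S->(3,4)
  grid max=4 at (1,2)
Step 2: ant0:(1,2)->N->(0,2) | ant1:(0,1)->E->(0,2) | ant2:(3,4)->N->(2,4)
  grid max=3 at (0,2)
Step 3: ant0:(0,2)->S->(1,2) | ant1:(0,2)->S->(1,2) | ant2:(2,4)->S->(3,4)
  grid max=6 at (1,2)
Step 4: ant0:(1,2)->N->(0,2) | ant1:(1,2)->N->(0,2) | ant2:(3,4)->N->(2,4)
  grid max=5 at (0,2)
Step 5: ant0:(0,2)->S->(1,2) | ant1:(0,2)->S->(1,2) | ant2:(2,4)->S->(3,4)
  grid max=8 at (1,2)

(1,2) (1,2) (3,4)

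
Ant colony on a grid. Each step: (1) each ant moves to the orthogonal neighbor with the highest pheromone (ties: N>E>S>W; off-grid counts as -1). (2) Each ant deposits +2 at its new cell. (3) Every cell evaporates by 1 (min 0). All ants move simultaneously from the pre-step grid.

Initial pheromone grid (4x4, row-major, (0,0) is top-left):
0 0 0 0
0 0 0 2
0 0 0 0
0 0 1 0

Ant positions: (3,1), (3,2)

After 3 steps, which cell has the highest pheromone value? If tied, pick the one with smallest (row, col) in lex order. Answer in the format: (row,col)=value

Answer: (3,2)=4

Derivation:
Step 1: ant0:(3,1)->E->(3,2) | ant1:(3,2)->N->(2,2)
  grid max=2 at (3,2)
Step 2: ant0:(3,2)->N->(2,2) | ant1:(2,2)->S->(3,2)
  grid max=3 at (3,2)
Step 3: ant0:(2,2)->S->(3,2) | ant1:(3,2)->N->(2,2)
  grid max=4 at (3,2)
Final grid:
  0 0 0 0
  0 0 0 0
  0 0 3 0
  0 0 4 0
Max pheromone 4 at (3,2)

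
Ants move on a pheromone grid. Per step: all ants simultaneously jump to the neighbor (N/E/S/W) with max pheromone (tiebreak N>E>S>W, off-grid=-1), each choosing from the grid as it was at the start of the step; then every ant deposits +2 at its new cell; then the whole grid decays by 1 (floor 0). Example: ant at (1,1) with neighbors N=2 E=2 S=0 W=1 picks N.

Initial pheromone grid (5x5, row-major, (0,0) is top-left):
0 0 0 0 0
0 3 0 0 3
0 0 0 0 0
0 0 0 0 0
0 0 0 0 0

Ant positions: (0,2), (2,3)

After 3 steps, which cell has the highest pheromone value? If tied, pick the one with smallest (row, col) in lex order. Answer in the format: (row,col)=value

Step 1: ant0:(0,2)->E->(0,3) | ant1:(2,3)->N->(1,3)
  grid max=2 at (1,1)
Step 2: ant0:(0,3)->S->(1,3) | ant1:(1,3)->E->(1,4)
  grid max=3 at (1,4)
Step 3: ant0:(1,3)->E->(1,4) | ant1:(1,4)->W->(1,3)
  grid max=4 at (1,4)
Final grid:
  0 0 0 0 0
  0 0 0 3 4
  0 0 0 0 0
  0 0 0 0 0
  0 0 0 0 0
Max pheromone 4 at (1,4)

Answer: (1,4)=4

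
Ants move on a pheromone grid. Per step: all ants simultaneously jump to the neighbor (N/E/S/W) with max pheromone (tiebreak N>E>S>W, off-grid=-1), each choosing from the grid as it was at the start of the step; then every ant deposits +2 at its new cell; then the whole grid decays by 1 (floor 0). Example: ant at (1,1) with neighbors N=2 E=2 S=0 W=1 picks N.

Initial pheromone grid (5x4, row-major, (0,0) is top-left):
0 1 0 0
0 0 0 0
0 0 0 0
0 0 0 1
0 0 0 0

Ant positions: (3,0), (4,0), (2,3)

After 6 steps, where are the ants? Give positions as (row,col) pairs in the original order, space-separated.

Step 1: ant0:(3,0)->N->(2,0) | ant1:(4,0)->N->(3,0) | ant2:(2,3)->S->(3,3)
  grid max=2 at (3,3)
Step 2: ant0:(2,0)->S->(3,0) | ant1:(3,0)->N->(2,0) | ant2:(3,3)->N->(2,3)
  grid max=2 at (2,0)
Step 3: ant0:(3,0)->N->(2,0) | ant1:(2,0)->S->(3,0) | ant2:(2,3)->S->(3,3)
  grid max=3 at (2,0)
Step 4: ant0:(2,0)->S->(3,0) | ant1:(3,0)->N->(2,0) | ant2:(3,3)->N->(2,3)
  grid max=4 at (2,0)
Step 5: ant0:(3,0)->N->(2,0) | ant1:(2,0)->S->(3,0) | ant2:(2,3)->S->(3,3)
  grid max=5 at (2,0)
Step 6: ant0:(2,0)->S->(3,0) | ant1:(3,0)->N->(2,0) | ant2:(3,3)->N->(2,3)
  grid max=6 at (2,0)

(3,0) (2,0) (2,3)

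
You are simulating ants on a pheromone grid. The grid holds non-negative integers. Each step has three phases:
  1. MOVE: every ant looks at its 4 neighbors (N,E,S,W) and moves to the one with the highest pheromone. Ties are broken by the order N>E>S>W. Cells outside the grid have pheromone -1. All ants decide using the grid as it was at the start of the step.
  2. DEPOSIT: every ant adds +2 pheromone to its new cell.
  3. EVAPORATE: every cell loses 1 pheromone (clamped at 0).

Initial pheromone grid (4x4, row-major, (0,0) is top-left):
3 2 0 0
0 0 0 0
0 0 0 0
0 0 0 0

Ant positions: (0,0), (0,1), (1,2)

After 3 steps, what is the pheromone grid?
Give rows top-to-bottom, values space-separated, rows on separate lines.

After step 1: ants at (0,1),(0,0),(0,2)
  4 3 1 0
  0 0 0 0
  0 0 0 0
  0 0 0 0
After step 2: ants at (0,0),(0,1),(0,1)
  5 6 0 0
  0 0 0 0
  0 0 0 0
  0 0 0 0
After step 3: ants at (0,1),(0,0),(0,0)
  8 7 0 0
  0 0 0 0
  0 0 0 0
  0 0 0 0

8 7 0 0
0 0 0 0
0 0 0 0
0 0 0 0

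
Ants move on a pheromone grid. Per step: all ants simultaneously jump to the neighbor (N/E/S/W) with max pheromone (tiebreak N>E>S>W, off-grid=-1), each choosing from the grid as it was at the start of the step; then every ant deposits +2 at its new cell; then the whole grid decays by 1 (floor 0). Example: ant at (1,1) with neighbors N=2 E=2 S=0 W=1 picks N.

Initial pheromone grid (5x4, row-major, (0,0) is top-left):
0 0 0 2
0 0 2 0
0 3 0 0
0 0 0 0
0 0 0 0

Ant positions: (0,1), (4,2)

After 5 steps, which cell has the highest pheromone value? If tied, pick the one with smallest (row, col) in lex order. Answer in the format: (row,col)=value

Step 1: ant0:(0,1)->E->(0,2) | ant1:(4,2)->N->(3,2)
  grid max=2 at (2,1)
Step 2: ant0:(0,2)->E->(0,3) | ant1:(3,2)->N->(2,2)
  grid max=2 at (0,3)
Step 3: ant0:(0,3)->S->(1,3) | ant1:(2,2)->W->(2,1)
  grid max=2 at (2,1)
Step 4: ant0:(1,3)->N->(0,3) | ant1:(2,1)->N->(1,1)
  grid max=2 at (0,3)
Step 5: ant0:(0,3)->S->(1,3) | ant1:(1,1)->S->(2,1)
  grid max=2 at (2,1)
Final grid:
  0 0 0 1
  0 0 0 1
  0 2 0 0
  0 0 0 0
  0 0 0 0
Max pheromone 2 at (2,1)

Answer: (2,1)=2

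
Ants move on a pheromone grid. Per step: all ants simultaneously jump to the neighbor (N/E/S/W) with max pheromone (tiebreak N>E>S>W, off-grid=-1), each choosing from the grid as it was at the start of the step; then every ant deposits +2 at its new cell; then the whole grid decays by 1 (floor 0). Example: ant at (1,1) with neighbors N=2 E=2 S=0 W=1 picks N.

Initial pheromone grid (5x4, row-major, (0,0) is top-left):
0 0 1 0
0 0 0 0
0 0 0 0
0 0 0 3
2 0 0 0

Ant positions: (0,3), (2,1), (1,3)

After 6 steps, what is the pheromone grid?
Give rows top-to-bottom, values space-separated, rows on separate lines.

After step 1: ants at (0,2),(1,1),(0,3)
  0 0 2 1
  0 1 0 0
  0 0 0 0
  0 0 0 2
  1 0 0 0
After step 2: ants at (0,3),(0,1),(0,2)
  0 1 3 2
  0 0 0 0
  0 0 0 0
  0 0 0 1
  0 0 0 0
After step 3: ants at (0,2),(0,2),(0,3)
  0 0 6 3
  0 0 0 0
  0 0 0 0
  0 0 0 0
  0 0 0 0
After step 4: ants at (0,3),(0,3),(0,2)
  0 0 7 6
  0 0 0 0
  0 0 0 0
  0 0 0 0
  0 0 0 0
After step 5: ants at (0,2),(0,2),(0,3)
  0 0 10 7
  0 0 0 0
  0 0 0 0
  0 0 0 0
  0 0 0 0
After step 6: ants at (0,3),(0,3),(0,2)
  0 0 11 10
  0 0 0 0
  0 0 0 0
  0 0 0 0
  0 0 0 0

0 0 11 10
0 0 0 0
0 0 0 0
0 0 0 0
0 0 0 0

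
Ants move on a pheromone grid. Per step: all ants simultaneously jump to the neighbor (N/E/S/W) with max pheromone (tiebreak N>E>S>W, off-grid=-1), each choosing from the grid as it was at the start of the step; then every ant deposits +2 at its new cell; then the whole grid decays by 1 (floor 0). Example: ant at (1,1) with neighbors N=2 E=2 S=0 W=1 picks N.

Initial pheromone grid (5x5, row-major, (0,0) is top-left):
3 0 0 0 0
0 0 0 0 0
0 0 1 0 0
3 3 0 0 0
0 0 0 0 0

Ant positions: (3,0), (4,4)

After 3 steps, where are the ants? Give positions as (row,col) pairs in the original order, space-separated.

Step 1: ant0:(3,0)->E->(3,1) | ant1:(4,4)->N->(3,4)
  grid max=4 at (3,1)
Step 2: ant0:(3,1)->W->(3,0) | ant1:(3,4)->N->(2,4)
  grid max=3 at (3,0)
Step 3: ant0:(3,0)->E->(3,1) | ant1:(2,4)->N->(1,4)
  grid max=4 at (3,1)

(3,1) (1,4)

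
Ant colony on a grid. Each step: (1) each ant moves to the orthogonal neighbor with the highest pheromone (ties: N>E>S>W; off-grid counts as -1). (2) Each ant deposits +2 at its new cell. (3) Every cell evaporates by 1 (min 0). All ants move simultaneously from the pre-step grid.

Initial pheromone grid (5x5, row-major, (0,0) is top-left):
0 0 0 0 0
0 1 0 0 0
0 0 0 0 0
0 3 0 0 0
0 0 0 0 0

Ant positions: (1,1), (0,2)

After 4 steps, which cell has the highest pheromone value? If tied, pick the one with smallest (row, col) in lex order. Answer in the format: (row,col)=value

Answer: (0,4)=3

Derivation:
Step 1: ant0:(1,1)->N->(0,1) | ant1:(0,2)->E->(0,3)
  grid max=2 at (3,1)
Step 2: ant0:(0,1)->E->(0,2) | ant1:(0,3)->E->(0,4)
  grid max=1 at (0,2)
Step 3: ant0:(0,2)->E->(0,3) | ant1:(0,4)->S->(1,4)
  grid max=1 at (0,3)
Step 4: ant0:(0,3)->E->(0,4) | ant1:(1,4)->N->(0,4)
  grid max=3 at (0,4)
Final grid:
  0 0 0 0 3
  0 0 0 0 0
  0 0 0 0 0
  0 0 0 0 0
  0 0 0 0 0
Max pheromone 3 at (0,4)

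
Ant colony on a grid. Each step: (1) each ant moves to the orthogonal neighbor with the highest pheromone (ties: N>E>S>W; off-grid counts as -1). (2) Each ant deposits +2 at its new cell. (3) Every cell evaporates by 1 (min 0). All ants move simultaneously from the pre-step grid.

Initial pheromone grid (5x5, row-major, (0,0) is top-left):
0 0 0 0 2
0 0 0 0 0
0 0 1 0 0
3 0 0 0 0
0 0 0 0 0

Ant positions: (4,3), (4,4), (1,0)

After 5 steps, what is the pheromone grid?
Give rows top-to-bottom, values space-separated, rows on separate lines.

After step 1: ants at (3,3),(3,4),(0,0)
  1 0 0 0 1
  0 0 0 0 0
  0 0 0 0 0
  2 0 0 1 1
  0 0 0 0 0
After step 2: ants at (3,4),(3,3),(0,1)
  0 1 0 0 0
  0 0 0 0 0
  0 0 0 0 0
  1 0 0 2 2
  0 0 0 0 0
After step 3: ants at (3,3),(3,4),(0,2)
  0 0 1 0 0
  0 0 0 0 0
  0 0 0 0 0
  0 0 0 3 3
  0 0 0 0 0
After step 4: ants at (3,4),(3,3),(0,3)
  0 0 0 1 0
  0 0 0 0 0
  0 0 0 0 0
  0 0 0 4 4
  0 0 0 0 0
After step 5: ants at (3,3),(3,4),(0,4)
  0 0 0 0 1
  0 0 0 0 0
  0 0 0 0 0
  0 0 0 5 5
  0 0 0 0 0

0 0 0 0 1
0 0 0 0 0
0 0 0 0 0
0 0 0 5 5
0 0 0 0 0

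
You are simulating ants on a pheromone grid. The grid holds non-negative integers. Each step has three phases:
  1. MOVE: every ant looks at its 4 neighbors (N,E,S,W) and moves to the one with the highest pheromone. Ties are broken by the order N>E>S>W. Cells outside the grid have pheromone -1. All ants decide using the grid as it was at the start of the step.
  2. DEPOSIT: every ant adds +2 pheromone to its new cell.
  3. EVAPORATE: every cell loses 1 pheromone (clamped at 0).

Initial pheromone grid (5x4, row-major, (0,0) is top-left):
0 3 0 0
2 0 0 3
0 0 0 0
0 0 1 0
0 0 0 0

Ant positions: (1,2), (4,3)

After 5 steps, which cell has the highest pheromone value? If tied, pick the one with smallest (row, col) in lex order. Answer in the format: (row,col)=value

Answer: (1,3)=8

Derivation:
Step 1: ant0:(1,2)->E->(1,3) | ant1:(4,3)->N->(3,3)
  grid max=4 at (1,3)
Step 2: ant0:(1,3)->N->(0,3) | ant1:(3,3)->N->(2,3)
  grid max=3 at (1,3)
Step 3: ant0:(0,3)->S->(1,3) | ant1:(2,3)->N->(1,3)
  grid max=6 at (1,3)
Step 4: ant0:(1,3)->N->(0,3) | ant1:(1,3)->N->(0,3)
  grid max=5 at (1,3)
Step 5: ant0:(0,3)->S->(1,3) | ant1:(0,3)->S->(1,3)
  grid max=8 at (1,3)
Final grid:
  0 0 0 2
  0 0 0 8
  0 0 0 0
  0 0 0 0
  0 0 0 0
Max pheromone 8 at (1,3)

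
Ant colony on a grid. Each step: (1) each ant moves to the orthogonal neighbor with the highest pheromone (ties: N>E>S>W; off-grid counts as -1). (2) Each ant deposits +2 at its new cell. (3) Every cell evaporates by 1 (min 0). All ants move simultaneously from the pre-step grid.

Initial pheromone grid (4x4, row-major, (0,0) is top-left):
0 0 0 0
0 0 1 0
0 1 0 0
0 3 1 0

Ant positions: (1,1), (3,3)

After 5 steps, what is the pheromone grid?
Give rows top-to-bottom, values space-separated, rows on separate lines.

After step 1: ants at (1,2),(3,2)
  0 0 0 0
  0 0 2 0
  0 0 0 0
  0 2 2 0
After step 2: ants at (0,2),(3,1)
  0 0 1 0
  0 0 1 0
  0 0 0 0
  0 3 1 0
After step 3: ants at (1,2),(3,2)
  0 0 0 0
  0 0 2 0
  0 0 0 0
  0 2 2 0
After step 4: ants at (0,2),(3,1)
  0 0 1 0
  0 0 1 0
  0 0 0 0
  0 3 1 0
After step 5: ants at (1,2),(3,2)
  0 0 0 0
  0 0 2 0
  0 0 0 0
  0 2 2 0

0 0 0 0
0 0 2 0
0 0 0 0
0 2 2 0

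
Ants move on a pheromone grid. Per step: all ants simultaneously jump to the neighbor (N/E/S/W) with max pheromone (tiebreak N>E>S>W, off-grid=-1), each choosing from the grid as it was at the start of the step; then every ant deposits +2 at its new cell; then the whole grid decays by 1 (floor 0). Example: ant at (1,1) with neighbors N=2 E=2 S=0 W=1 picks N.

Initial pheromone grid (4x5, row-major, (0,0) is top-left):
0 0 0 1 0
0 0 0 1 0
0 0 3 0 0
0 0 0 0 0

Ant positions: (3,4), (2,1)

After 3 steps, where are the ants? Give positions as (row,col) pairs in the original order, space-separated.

Step 1: ant0:(3,4)->N->(2,4) | ant1:(2,1)->E->(2,2)
  grid max=4 at (2,2)
Step 2: ant0:(2,4)->N->(1,4) | ant1:(2,2)->N->(1,2)
  grid max=3 at (2,2)
Step 3: ant0:(1,4)->N->(0,4) | ant1:(1,2)->S->(2,2)
  grid max=4 at (2,2)

(0,4) (2,2)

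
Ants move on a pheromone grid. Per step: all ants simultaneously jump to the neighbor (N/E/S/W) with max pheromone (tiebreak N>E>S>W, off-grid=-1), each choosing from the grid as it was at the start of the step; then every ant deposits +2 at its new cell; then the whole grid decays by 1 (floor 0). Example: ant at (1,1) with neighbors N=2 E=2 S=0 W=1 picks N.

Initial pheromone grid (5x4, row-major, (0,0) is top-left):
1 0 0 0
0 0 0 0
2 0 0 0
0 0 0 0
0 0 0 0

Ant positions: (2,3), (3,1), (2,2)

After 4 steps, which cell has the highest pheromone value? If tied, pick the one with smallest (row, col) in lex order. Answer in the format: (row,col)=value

Step 1: ant0:(2,3)->N->(1,3) | ant1:(3,1)->N->(2,1) | ant2:(2,2)->N->(1,2)
  grid max=1 at (1,2)
Step 2: ant0:(1,3)->W->(1,2) | ant1:(2,1)->W->(2,0) | ant2:(1,2)->E->(1,3)
  grid max=2 at (1,2)
Step 3: ant0:(1,2)->E->(1,3) | ant1:(2,0)->N->(1,0) | ant2:(1,3)->W->(1,2)
  grid max=3 at (1,2)
Step 4: ant0:(1,3)->W->(1,2) | ant1:(1,0)->S->(2,0) | ant2:(1,2)->E->(1,3)
  grid max=4 at (1,2)
Final grid:
  0 0 0 0
  0 0 4 4
  2 0 0 0
  0 0 0 0
  0 0 0 0
Max pheromone 4 at (1,2)

Answer: (1,2)=4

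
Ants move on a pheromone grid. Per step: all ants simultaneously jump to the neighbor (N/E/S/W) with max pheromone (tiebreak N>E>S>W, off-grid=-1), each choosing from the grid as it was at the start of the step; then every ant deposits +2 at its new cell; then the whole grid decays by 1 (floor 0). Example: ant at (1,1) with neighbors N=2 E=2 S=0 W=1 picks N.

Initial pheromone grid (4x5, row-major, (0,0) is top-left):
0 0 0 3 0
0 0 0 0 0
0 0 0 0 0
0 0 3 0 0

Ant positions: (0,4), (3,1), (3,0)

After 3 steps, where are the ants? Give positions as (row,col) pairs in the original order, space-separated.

Step 1: ant0:(0,4)->W->(0,3) | ant1:(3,1)->E->(3,2) | ant2:(3,0)->N->(2,0)
  grid max=4 at (0,3)
Step 2: ant0:(0,3)->E->(0,4) | ant1:(3,2)->N->(2,2) | ant2:(2,0)->N->(1,0)
  grid max=3 at (0,3)
Step 3: ant0:(0,4)->W->(0,3) | ant1:(2,2)->S->(3,2) | ant2:(1,0)->N->(0,0)
  grid max=4 at (0,3)

(0,3) (3,2) (0,0)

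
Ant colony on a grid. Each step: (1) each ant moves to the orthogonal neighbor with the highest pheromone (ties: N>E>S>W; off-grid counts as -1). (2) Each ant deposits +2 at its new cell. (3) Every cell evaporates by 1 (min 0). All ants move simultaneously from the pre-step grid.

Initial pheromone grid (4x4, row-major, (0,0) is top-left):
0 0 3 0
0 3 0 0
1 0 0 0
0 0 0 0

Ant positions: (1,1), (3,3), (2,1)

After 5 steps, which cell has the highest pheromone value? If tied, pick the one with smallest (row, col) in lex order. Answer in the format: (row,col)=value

Step 1: ant0:(1,1)->N->(0,1) | ant1:(3,3)->N->(2,3) | ant2:(2,1)->N->(1,1)
  grid max=4 at (1,1)
Step 2: ant0:(0,1)->S->(1,1) | ant1:(2,3)->N->(1,3) | ant2:(1,1)->N->(0,1)
  grid max=5 at (1,1)
Step 3: ant0:(1,1)->N->(0,1) | ant1:(1,3)->N->(0,3) | ant2:(0,1)->S->(1,1)
  grid max=6 at (1,1)
Step 4: ant0:(0,1)->S->(1,1) | ant1:(0,3)->S->(1,3) | ant2:(1,1)->N->(0,1)
  grid max=7 at (1,1)
Step 5: ant0:(1,1)->N->(0,1) | ant1:(1,3)->N->(0,3) | ant2:(0,1)->S->(1,1)
  grid max=8 at (1,1)
Final grid:
  0 5 0 1
  0 8 0 0
  0 0 0 0
  0 0 0 0
Max pheromone 8 at (1,1)

Answer: (1,1)=8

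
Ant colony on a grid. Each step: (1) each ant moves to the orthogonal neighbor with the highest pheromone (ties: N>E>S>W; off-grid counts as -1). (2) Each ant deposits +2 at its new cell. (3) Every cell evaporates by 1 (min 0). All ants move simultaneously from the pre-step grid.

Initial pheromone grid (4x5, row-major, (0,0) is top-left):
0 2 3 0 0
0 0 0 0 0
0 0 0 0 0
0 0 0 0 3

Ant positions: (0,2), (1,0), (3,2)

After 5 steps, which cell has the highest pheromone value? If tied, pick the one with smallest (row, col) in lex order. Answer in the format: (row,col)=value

Answer: (0,2)=10

Derivation:
Step 1: ant0:(0,2)->W->(0,1) | ant1:(1,0)->N->(0,0) | ant2:(3,2)->N->(2,2)
  grid max=3 at (0,1)
Step 2: ant0:(0,1)->E->(0,2) | ant1:(0,0)->E->(0,1) | ant2:(2,2)->N->(1,2)
  grid max=4 at (0,1)
Step 3: ant0:(0,2)->W->(0,1) | ant1:(0,1)->E->(0,2) | ant2:(1,2)->N->(0,2)
  grid max=6 at (0,2)
Step 4: ant0:(0,1)->E->(0,2) | ant1:(0,2)->W->(0,1) | ant2:(0,2)->W->(0,1)
  grid max=8 at (0,1)
Step 5: ant0:(0,2)->W->(0,1) | ant1:(0,1)->E->(0,2) | ant2:(0,1)->E->(0,2)
  grid max=10 at (0,2)
Final grid:
  0 9 10 0 0
  0 0 0 0 0
  0 0 0 0 0
  0 0 0 0 0
Max pheromone 10 at (0,2)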